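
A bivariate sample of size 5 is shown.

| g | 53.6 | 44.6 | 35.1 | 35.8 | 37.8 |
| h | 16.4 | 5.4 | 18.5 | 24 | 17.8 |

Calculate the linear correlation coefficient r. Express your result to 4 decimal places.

-0.4527

n = 5, Σg = 206.9, Σh = 82.1, Σg² = 8804.61, Σh² = 1533.21, Σgh = 3301.27
nΣgh − ΣgΣh = 16506.35 − 16986.49 = -480.14
nΣg² − (Σg)² = 44023.05 − 42807.61 = 1215.44; nΣh² − (Σh)² = 7666.05 − 6740.41 = 925.64
r = -480.14 / √(1215.44 × 925.64) = -480.14 / 1060.6884 ≈ -0.4527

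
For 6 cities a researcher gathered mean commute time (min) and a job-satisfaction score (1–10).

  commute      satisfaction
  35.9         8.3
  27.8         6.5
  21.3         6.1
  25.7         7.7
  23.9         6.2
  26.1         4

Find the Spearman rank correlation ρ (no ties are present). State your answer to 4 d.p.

Rank commute: 6, 5, 1, 3, 2, 4
Rank satisfaction: 6, 4, 2, 5, 3, 1
d = rank(commute) − rank(satisfaction): 0, 1, -1, -2, -1, 3; Σd² = 16
ρ = 1 − 6Σd² / [n(n²−1)] = 1 − 6×16 / (6×35) = 1 − 96/210 ≈ 0.5429

0.5429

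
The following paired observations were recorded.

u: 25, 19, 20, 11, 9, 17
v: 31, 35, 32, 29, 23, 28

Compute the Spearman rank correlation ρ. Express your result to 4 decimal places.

0.7143

Rank u: 6, 4, 5, 2, 1, 3
Rank v: 4, 6, 5, 3, 1, 2
d = rank(u) − rank(v): 2, -2, 0, -1, 0, 1; Σd² = 10
ρ = 1 − 6Σd² / [n(n²−1)] = 1 − 6×10 / (6×35) = 1 − 60/210 ≈ 0.7143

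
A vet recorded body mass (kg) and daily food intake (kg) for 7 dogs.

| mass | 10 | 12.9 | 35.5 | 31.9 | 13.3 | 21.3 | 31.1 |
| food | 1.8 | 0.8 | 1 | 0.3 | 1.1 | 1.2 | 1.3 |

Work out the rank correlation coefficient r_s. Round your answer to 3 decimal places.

Rank mass: 1, 2, 7, 6, 3, 4, 5
Rank food: 7, 2, 3, 1, 4, 5, 6
d = rank(mass) − rank(food): -6, 0, 4, 5, -1, -1, -1; Σd² = 80
ρ = 1 − 6Σd² / [n(n²−1)] = 1 − 6×80 / (7×48) = 1 − 480/336 ≈ -0.429

-0.429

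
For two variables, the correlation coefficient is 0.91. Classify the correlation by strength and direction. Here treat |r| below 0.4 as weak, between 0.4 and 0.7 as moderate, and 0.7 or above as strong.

r = 0.91 > 0 so the relationship is positive.
|r| = 0.91, which falls in the strong range.

strong positive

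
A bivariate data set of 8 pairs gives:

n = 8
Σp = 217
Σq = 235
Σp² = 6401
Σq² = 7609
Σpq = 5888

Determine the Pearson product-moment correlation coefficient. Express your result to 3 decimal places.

-0.807

r = (nΣpq − ΣpΣq) / √[(nΣp² − (Σp)²)(nΣq² − (Σq)²)]
Numerator: 8×5888 − 217×235 = -3891
Denominator: √[(51208 − 47089)(60872 − 55225)] = √[4119 × 5647] = 4822.8615
r = -3891 / 4822.8615 ≈ -0.807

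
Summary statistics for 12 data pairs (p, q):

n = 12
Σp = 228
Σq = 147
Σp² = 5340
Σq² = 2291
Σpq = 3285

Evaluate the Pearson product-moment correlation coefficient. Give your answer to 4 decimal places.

0.6999

r = (nΣpq − ΣpΣq) / √[(nΣp² − (Σp)²)(nΣq² − (Σq)²)]
Numerator: 12×3285 − 228×147 = 5904
Denominator: √[(64080 − 51984)(27492 − 21609)] = √[12096 × 5883] = 8435.6842
r = 5904 / 8435.6842 ≈ 0.6999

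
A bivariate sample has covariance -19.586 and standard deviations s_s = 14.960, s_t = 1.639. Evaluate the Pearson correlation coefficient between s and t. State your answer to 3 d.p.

r = Cov(s,t) / (s_s · s_t) = -19.586 / (14.960 × 1.639)
  = -19.586 / 24.5194 ≈ -0.799

-0.799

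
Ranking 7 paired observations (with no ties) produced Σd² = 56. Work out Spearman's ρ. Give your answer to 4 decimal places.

ρ = 1 − 6Σd² / [n(n²−1)] = 1 − 6×56 / (7×48)
  = 1 − 336/336 = 1 − 1.00000 ≈ 0.0000

0.0000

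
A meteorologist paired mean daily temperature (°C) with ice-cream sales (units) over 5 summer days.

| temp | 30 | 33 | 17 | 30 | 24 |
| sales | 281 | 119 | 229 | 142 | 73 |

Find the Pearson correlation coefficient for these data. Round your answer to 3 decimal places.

-0.166

n = 5, Σx = 134, Σy = 844, Σx² = 3754, Σy² = 171056, Σxy = 22262
nΣxy − ΣxΣy = 111310 − 113096 = -1786
nΣx² − (Σx)² = 18770 − 17956 = 814; nΣy² − (Σy)² = 855280 − 712336 = 142944
r = -1786 / √(814 × 142944) = -1786 / 10786.8631 ≈ -0.166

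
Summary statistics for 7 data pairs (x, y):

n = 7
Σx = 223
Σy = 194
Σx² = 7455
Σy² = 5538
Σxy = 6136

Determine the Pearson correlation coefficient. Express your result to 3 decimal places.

-0.186

r = (nΣxy − ΣxΣy) / √[(nΣx² − (Σx)²)(nΣy² − (Σy)²)]
Numerator: 7×6136 − 223×194 = -310
Denominator: √[(52185 − 49729)(38766 − 37636)] = √[2456 × 1130] = 1665.9172
r = -310 / 1665.9172 ≈ -0.186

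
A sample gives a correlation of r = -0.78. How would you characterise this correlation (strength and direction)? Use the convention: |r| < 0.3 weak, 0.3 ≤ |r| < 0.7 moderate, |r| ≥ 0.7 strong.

strong negative

r = -0.78 < 0 so the relationship is negative.
|r| = 0.78, which falls in the strong range.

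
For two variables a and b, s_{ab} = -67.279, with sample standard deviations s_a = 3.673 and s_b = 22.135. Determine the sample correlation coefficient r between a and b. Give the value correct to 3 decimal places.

r = Cov(a,b) / (s_a · s_b) = -67.279 / (3.673 × 22.135)
  = -67.279 / 81.3019 ≈ -0.828

-0.828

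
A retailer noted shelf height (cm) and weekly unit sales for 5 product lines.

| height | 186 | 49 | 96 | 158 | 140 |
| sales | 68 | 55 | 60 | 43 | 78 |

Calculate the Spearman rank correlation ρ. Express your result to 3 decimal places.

Rank height: 5, 1, 2, 4, 3
Rank sales: 4, 2, 3, 1, 5
d = rank(height) − rank(sales): 1, -1, -1, 3, -2; Σd² = 16
ρ = 1 − 6Σd² / [n(n²−1)] = 1 − 6×16 / (5×24) = 1 − 96/120 ≈ 0.200

0.200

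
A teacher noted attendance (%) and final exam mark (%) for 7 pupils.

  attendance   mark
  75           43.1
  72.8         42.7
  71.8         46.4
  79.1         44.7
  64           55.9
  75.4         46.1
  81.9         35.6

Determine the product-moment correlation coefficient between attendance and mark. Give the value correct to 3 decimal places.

-0.891

n = 7, Σx = 520, Σy = 314.5, Σx² = 38825.66, Σy² = 14349.33, Σxy = 23177.53
nΣxy − ΣxΣy = 162242.71 − 163540 = -1297.29
nΣx² − (Σx)² = 271779.62 − 270400 = 1379.62; nΣy² − (Σy)² = 100445.31 − 98910.25 = 1535.06
r = -1297.29 / √(1379.62 × 1535.06) = -1297.29 / 1455.2661 ≈ -0.891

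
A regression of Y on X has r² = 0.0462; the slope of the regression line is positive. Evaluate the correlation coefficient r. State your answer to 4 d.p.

0.2149

|r| = √0.0462 = 0.2149
The association is positive, so r = 0.2149.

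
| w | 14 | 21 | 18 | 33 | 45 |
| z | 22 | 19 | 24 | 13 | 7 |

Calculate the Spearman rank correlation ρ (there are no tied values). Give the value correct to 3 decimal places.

-0.900

Rank w: 1, 3, 2, 4, 5
Rank z: 4, 3, 5, 2, 1
d = rank(w) − rank(z): -3, 0, -3, 2, 4; Σd² = 38
ρ = 1 − 6Σd² / [n(n²−1)] = 1 − 6×38 / (5×24) = 1 − 228/120 ≈ -0.900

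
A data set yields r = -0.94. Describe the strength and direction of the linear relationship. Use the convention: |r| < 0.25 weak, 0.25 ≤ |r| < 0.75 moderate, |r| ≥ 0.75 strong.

strong negative

r = -0.94 < 0 so the relationship is negative.
|r| = 0.94, which falls in the strong range.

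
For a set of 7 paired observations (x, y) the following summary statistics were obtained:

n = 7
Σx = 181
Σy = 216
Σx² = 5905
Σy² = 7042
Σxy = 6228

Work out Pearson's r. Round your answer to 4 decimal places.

0.9462

r = (nΣxy − ΣxΣy) / √[(nΣx² − (Σx)²)(nΣy² − (Σy)²)]
Numerator: 7×6228 − 181×216 = 4500
Denominator: √[(41335 − 32761)(49294 − 46656)] = √[8574 × 2638] = 4755.8608
r = 4500 / 4755.8608 ≈ 0.9462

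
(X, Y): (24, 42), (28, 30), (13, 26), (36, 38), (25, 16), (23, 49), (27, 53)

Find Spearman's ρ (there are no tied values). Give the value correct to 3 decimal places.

Rank X: 3, 6, 1, 7, 4, 2, 5
Rank Y: 5, 3, 2, 4, 1, 6, 7
d = rank(X) − rank(Y): -2, 3, -1, 3, 3, -4, -2; Σd² = 52
ρ = 1 − 6Σd² / [n(n²−1)] = 1 − 6×52 / (7×48) = 1 − 312/336 ≈ 0.071

0.071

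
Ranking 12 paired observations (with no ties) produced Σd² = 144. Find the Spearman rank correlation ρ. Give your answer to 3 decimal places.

ρ = 1 − 6Σd² / [n(n²−1)] = 1 − 6×144 / (12×143)
  = 1 − 864/1716 = 1 − 0.5035 ≈ 0.497

0.497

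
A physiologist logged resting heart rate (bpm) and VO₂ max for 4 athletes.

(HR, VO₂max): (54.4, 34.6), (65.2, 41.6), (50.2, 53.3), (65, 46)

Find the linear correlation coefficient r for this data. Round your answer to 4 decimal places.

n = 4, Σx = 234.8, Σy = 175.5, Σx² = 13955.44, Σy² = 7884.61, Σxy = 10260.22
nΣxy − ΣxΣy = 41040.88 − 41207.4 = -166.52
nΣx² − (Σx)² = 55821.76 − 55131.04 = 690.72; nΣy² − (Σy)² = 31538.44 − 30800.25 = 738.19
r = -166.52 / √(690.72 × 738.19) = -166.52 / 714.0606 ≈ -0.2332

-0.2332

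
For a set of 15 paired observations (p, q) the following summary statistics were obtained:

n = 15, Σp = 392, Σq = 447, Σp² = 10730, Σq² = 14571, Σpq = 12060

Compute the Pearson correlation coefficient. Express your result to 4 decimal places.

0.4855

r = (nΣpq − ΣpΣq) / √[(nΣp² − (Σp)²)(nΣq² − (Σq)²)]
Numerator: 15×12060 − 392×447 = 5676
Denominator: √[(160950 − 153664)(218565 − 199809)] = √[7286 × 18756] = 11690.0050
r = 5676 / 11690.0050 ≈ 0.4855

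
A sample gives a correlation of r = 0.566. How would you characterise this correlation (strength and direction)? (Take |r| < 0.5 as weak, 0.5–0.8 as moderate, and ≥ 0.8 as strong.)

moderate positive

r = 0.566 > 0 so the relationship is positive.
|r| = 0.566, which falls in the moderate range.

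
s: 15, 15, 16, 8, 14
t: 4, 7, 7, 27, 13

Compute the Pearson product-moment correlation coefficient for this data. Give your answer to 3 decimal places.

-0.963

n = 5, Σs = 68, Σt = 58, Σs² = 966, Σt² = 1012, Σst = 675
nΣst − ΣsΣt = 3375 − 3944 = -569
nΣs² − (Σs)² = 4830 − 4624 = 206; nΣt² − (Σt)² = 5060 − 3364 = 1696
r = -569 / √(206 × 1696) = -569 / 591.0804 ≈ -0.963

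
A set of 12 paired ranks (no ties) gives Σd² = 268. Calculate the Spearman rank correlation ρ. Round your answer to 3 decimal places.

0.063

ρ = 1 − 6Σd² / [n(n²−1)] = 1 − 6×268 / (12×143)
  = 1 − 1608/1716 = 1 − 0.9371 ≈ 0.063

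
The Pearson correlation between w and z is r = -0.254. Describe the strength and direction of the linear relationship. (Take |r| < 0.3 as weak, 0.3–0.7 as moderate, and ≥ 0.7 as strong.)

weak negative

r = -0.254 < 0 so the relationship is negative.
|r| = 0.254, which falls in the weak range.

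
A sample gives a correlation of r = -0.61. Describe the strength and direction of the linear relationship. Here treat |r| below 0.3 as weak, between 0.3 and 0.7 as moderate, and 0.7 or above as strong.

r = -0.61 < 0 so the relationship is negative.
|r| = 0.61, which falls in the moderate range.

moderate negative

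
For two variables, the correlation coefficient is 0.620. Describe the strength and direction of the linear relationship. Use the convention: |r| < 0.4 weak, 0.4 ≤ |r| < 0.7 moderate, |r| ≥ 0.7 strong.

moderate positive

r = 0.620 > 0 so the relationship is positive.
|r| = 0.620, which falls in the moderate range.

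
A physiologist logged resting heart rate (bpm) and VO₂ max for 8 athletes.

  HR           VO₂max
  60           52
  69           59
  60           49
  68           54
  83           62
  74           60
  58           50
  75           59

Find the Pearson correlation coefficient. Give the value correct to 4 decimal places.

0.9389

n = 8, Σx = 547, Σy = 445, Σx² = 37939, Σy² = 24927, Σxy = 30714
nΣxy − ΣxΣy = 245712 − 243415 = 2297
nΣx² − (Σx)² = 303512 − 299209 = 4303; nΣy² − (Σy)² = 199416 − 198025 = 1391
r = 2297 / √(4303 × 1391) = 2297 / 2446.5226 ≈ 0.9389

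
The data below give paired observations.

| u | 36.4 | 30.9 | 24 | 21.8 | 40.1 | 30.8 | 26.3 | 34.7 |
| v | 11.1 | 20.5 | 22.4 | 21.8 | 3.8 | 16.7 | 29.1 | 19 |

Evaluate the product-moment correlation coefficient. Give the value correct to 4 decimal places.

-0.8224

n = 8, Σu = 245, Σv = 144.4, Σu² = 7783.44, Σv² = 3021.6, Σuv = 4141.7
nΣuv − ΣuΣv = 33133.6 − 35378 = -2244.4
nΣu² − (Σu)² = 62267.52 − 60025 = 2242.52; nΣv² − (Σv)² = 24172.8 − 20851.36 = 3321.44
r = -2244.4 / √(2242.52 × 3321.44) = -2244.4 / 2729.1749 ≈ -0.8224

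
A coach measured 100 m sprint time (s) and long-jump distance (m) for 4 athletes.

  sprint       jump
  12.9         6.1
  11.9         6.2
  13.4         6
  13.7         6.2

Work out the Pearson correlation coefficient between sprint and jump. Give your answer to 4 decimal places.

n = 4, Σx = 51.9, Σy = 24.5, Σx² = 675.27, Σy² = 150.09, Σxy = 317.81
nΣxy − ΣxΣy = 1271.24 − 1271.55 = -0.31
nΣx² − (Σx)² = 2701.08 − 2693.61 = 7.47; nΣy² − (Σy)² = 600.36 − 600.25 = 0.11
r = -0.31 / √(7.47 × 0.11) = -0.31 / 0.9065 ≈ -0.3420

-0.3420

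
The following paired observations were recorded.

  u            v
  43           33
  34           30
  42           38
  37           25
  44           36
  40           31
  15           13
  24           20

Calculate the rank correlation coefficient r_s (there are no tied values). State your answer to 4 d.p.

Rank u: 7, 3, 6, 4, 8, 5, 1, 2
Rank v: 6, 4, 8, 3, 7, 5, 1, 2
d = rank(u) − rank(v): 1, -1, -2, 1, 1, 0, 0, 0; Σd² = 8
ρ = 1 − 6Σd² / [n(n²−1)] = 1 − 6×8 / (8×63) = 1 − 48/504 ≈ 0.9048

0.9048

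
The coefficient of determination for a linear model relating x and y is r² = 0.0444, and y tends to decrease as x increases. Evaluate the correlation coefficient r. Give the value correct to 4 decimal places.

-0.2107

|r| = √0.0444 = 0.2107
The association is negative, so r = −0.2107.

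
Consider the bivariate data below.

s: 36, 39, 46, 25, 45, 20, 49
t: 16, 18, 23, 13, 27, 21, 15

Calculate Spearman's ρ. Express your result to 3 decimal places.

Rank s: 3, 4, 6, 2, 5, 1, 7
Rank t: 3, 4, 6, 1, 7, 5, 2
d = rank(s) − rank(t): 0, 0, 0, 1, -2, -4, 5; Σd² = 46
ρ = 1 − 6Σd² / [n(n²−1)] = 1 − 6×46 / (7×48) = 1 − 276/336 ≈ 0.179

0.179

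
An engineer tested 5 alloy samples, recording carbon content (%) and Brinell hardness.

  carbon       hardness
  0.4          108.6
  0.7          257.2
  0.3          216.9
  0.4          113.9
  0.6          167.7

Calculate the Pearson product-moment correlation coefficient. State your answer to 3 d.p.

n = 5, Σx = 2.4, Σy = 864.3, Σx² = 1.26, Σy² = 166087.91, Σxy = 434.73
nΣxy − ΣxΣy = 2173.65 − 2074.32 = 99.33
nΣx² − (Σx)² = 6.3 − 5.76 = 0.54; nΣy² − (Σy)² = 830439.55 − 747014.49 = 83425.06
r = 99.33 / √(0.54 × 83425.06) = 99.33 / 212.2488 ≈ 0.468

0.468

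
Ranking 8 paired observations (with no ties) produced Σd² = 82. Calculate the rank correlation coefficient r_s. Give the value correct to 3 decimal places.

ρ = 1 − 6Σd² / [n(n²−1)] = 1 − 6×82 / (8×63)
  = 1 − 492/504 = 1 − 0.9762 ≈ 0.024

0.024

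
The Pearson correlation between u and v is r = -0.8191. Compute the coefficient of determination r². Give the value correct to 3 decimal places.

0.671

r² = (-0.8191)² = 0.671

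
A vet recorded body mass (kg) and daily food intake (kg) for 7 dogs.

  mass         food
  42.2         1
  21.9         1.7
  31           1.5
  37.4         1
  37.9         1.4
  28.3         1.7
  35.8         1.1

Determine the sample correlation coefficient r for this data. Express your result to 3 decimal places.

n = 7, Σx = 234.5, Σy = 9.4, Σx² = 8139.15, Σy² = 13.2, Σxy = 303.88
nΣxy − ΣxΣy = 2127.16 − 2204.3 = -77.14
nΣx² − (Σx)² = 56974.05 − 54990.25 = 1983.8; nΣy² − (Σy)² = 92.4 − 88.36 = 4.04
r = -77.14 / √(1983.8 × 4.04) = -77.14 / 89.5240 ≈ -0.862

-0.862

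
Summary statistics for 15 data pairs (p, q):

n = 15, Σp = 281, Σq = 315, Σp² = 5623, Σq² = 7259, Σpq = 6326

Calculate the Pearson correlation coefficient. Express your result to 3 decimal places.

r = (nΣpq − ΣpΣq) / √[(nΣp² − (Σp)²)(nΣq² − (Σq)²)]
Numerator: 15×6326 − 281×315 = 6375
Denominator: √[(84345 − 78961)(108885 − 99225)] = √[5384 × 9660] = 7211.7571
r = 6375 / 7211.7571 ≈ 0.884

0.884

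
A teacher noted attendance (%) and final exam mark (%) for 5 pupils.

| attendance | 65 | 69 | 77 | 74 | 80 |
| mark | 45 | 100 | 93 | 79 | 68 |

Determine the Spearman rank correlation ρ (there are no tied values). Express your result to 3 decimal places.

0.100

Rank attendance: 1, 2, 4, 3, 5
Rank mark: 1, 5, 4, 3, 2
d = rank(attendance) − rank(mark): 0, -3, 0, 0, 3; Σd² = 18
ρ = 1 − 6Σd² / [n(n²−1)] = 1 − 6×18 / (5×24) = 1 − 108/120 ≈ 0.100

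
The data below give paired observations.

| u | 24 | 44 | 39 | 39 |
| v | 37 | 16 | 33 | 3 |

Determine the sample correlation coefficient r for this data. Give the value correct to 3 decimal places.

n = 4, Σu = 146, Σv = 89, Σu² = 5554, Σv² = 2723, Σuv = 2996
nΣuv − ΣuΣv = 11984 − 12994 = -1010
nΣu² − (Σu)² = 22216 − 21316 = 900; nΣv² − (Σv)² = 10892 − 7921 = 2971
r = -1010 / √(900 × 2971) = -1010 / 1635.2064 ≈ -0.618

-0.618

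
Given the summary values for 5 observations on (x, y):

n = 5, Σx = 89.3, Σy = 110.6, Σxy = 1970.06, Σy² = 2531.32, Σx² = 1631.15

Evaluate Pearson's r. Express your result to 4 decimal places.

-0.0948

r = (nΣxy − ΣxΣy) / √[(nΣx² − (Σx)²)(nΣy² − (Σy)²)]
Numerator: 5×1970.06 − 89.3×110.6 = -26.28
Denominator: √[(8155.75 − 7974.49)(12656.6 − 12232.36)] = √[181.26 × 424.24] = 277.3044
r = -26.28 / 277.3044 ≈ -0.0948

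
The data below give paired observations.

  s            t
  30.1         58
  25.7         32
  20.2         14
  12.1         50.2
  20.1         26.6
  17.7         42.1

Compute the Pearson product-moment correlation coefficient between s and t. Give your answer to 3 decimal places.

n = 6, Σs = 125.9, Σt = 222.9, Σs² = 2838.25, Σt² = 9584.01, Σst = 4738.25
nΣst − ΣsΣt = 28429.5 − 28063.11 = 366.39
nΣs² − (Σs)² = 17029.5 − 15850.81 = 1178.69; nΣt² − (Σt)² = 57504.06 − 49684.41 = 7819.65
r = 366.39 / √(1178.69 × 7819.65) = 366.39 / 3035.9419 ≈ 0.121

0.121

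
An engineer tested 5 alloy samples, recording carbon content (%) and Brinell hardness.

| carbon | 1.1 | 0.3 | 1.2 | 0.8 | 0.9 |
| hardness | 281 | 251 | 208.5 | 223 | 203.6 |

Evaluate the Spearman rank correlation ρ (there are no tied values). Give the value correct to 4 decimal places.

-0.2000

Rank carbon: 4, 1, 5, 2, 3
Rank hardness: 5, 4, 2, 3, 1
d = rank(carbon) − rank(hardness): -1, -3, 3, -1, 2; Σd² = 24
ρ = 1 − 6Σd² / [n(n²−1)] = 1 − 6×24 / (5×24) = 1 − 144/120 ≈ -0.2000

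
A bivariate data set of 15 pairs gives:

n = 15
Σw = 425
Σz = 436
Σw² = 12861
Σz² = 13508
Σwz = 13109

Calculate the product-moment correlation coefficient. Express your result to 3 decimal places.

0.914

r = (nΣwz − ΣwΣz) / √[(nΣw² − (Σw)²)(nΣz² − (Σz)²)]
Numerator: 15×13109 − 425×436 = 11335
Denominator: √[(192915 − 180625)(202620 − 190096)] = √[12290 × 12524] = 12406.4483
r = 11335 / 12406.4483 ≈ 0.914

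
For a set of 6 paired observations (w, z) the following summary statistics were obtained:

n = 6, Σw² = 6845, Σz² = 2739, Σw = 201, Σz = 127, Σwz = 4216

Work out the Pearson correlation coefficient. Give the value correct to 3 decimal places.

r = (nΣwz − ΣwΣz) / √[(nΣw² − (Σw)²)(nΣz² − (Σz)²)]
Numerator: 6×4216 − 201×127 = -231
Denominator: √[(41070 − 40401)(16434 − 16129)] = √[669 × 305] = 451.7134
r = -231 / 451.7134 ≈ -0.511

-0.511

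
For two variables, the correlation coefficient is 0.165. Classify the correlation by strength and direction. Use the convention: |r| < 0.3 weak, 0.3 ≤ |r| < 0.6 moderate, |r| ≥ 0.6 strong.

r = 0.165 > 0 so the relationship is positive.
|r| = 0.165, which falls in the weak range.

weak positive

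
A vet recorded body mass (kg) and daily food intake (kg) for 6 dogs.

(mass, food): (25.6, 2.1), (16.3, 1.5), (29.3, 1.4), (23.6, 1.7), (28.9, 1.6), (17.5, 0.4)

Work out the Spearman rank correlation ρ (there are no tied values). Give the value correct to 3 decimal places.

Rank mass: 4, 1, 6, 3, 5, 2
Rank food: 6, 3, 2, 5, 4, 1
d = rank(mass) − rank(food): -2, -2, 4, -2, 1, 1; Σd² = 30
ρ = 1 − 6Σd² / [n(n²−1)] = 1 − 6×30 / (6×35) = 1 − 180/210 ≈ 0.143

0.143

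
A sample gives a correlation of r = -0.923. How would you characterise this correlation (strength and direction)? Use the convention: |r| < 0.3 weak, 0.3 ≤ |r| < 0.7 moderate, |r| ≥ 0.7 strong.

r = -0.923 < 0 so the relationship is negative.
|r| = 0.923, which falls in the strong range.

strong negative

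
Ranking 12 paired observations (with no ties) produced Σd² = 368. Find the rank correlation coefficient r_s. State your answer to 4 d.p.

ρ = 1 − 6Σd² / [n(n²−1)] = 1 − 6×368 / (12×143)
  = 1 − 2208/1716 = 1 − 1.28671 ≈ -0.2867

-0.2867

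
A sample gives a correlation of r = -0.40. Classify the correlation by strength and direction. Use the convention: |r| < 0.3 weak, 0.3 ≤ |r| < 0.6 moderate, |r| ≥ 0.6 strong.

moderate negative

r = -0.40 < 0 so the relationship is negative.
|r| = 0.40, which falls in the moderate range.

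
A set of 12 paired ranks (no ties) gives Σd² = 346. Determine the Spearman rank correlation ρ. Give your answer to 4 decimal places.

-0.2098

ρ = 1 − 6Σd² / [n(n²−1)] = 1 − 6×346 / (12×143)
  = 1 − 2076/1716 = 1 − 1.20979 ≈ -0.2098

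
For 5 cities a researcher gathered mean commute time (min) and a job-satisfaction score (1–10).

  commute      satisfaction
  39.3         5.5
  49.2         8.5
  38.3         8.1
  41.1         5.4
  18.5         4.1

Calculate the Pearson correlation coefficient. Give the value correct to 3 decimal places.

n = 5, Σx = 186.4, Σy = 31.6, Σx² = 7463.48, Σy² = 214.08, Σxy = 1242.37
nΣxy − ΣxΣy = 6211.85 − 5890.24 = 321.61
nΣx² − (Σx)² = 37317.4 − 34744.96 = 2572.44; nΣy² − (Σy)² = 1070.4 − 998.56 = 71.84
r = 321.61 / √(2572.44 × 71.84) = 321.61 / 429.8885 ≈ 0.748

0.748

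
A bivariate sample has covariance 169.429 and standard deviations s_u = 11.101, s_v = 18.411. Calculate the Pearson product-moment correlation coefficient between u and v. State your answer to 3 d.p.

r = Cov(u,v) / (s_u · s_v) = 169.429 / (11.101 × 18.411)
  = 169.429 / 204.3805 ≈ 0.829

0.829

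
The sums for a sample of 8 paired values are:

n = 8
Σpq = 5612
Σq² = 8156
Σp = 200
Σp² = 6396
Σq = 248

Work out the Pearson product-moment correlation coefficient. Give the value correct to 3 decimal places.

-0.727

r = (nΣpq − ΣpΣq) / √[(nΣp² − (Σp)²)(nΣq² − (Σq)²)]
Numerator: 8×5612 − 200×248 = -4704
Denominator: √[(51168 − 40000)(65248 − 61504)] = √[11168 × 3744] = 6466.2966
r = -4704 / 6466.2966 ≈ -0.727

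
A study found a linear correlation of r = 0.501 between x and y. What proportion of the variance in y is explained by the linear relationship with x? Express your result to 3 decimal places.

0.251

r² = (0.501)² = 0.251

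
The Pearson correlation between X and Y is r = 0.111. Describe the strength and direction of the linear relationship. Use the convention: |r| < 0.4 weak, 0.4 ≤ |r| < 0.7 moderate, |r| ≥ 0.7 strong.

weak positive

r = 0.111 > 0 so the relationship is positive.
|r| = 0.111, which falls in the weak range.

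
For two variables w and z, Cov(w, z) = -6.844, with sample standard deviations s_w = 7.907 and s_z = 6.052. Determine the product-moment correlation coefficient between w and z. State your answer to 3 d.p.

-0.143

r = Cov(w,z) / (s_w · s_z) = -6.844 / (7.907 × 6.052)
  = -6.844 / 47.8532 ≈ -0.143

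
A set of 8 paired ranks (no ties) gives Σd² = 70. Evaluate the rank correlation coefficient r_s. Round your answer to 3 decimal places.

ρ = 1 − 6Σd² / [n(n²−1)] = 1 − 6×70 / (8×63)
  = 1 − 420/504 = 1 − 0.8333 ≈ 0.167

0.167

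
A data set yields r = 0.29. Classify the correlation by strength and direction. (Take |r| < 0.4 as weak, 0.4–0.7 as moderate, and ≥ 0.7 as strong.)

weak positive

r = 0.29 > 0 so the relationship is positive.
|r| = 0.29, which falls in the weak range.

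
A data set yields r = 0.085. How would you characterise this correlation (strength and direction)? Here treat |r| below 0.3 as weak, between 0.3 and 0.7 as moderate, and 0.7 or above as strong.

weak positive

r = 0.085 > 0 so the relationship is positive.
|r| = 0.085, which falls in the weak range.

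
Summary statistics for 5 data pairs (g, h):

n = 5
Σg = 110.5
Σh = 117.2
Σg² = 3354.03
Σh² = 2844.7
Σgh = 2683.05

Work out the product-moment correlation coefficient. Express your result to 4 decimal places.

r = (nΣgh − ΣgΣh) / √[(nΣg² − (Σg)²)(nΣh² − (Σh)²)]
Numerator: 5×2683.05 − 110.5×117.2 = 464.65
Denominator: √[(16770.15 − 12210.25)(14223.5 − 13735.84)] = √[4559.9 × 487.66] = 1491.2011
r = 464.65 / 1491.2011 ≈ 0.3116

0.3116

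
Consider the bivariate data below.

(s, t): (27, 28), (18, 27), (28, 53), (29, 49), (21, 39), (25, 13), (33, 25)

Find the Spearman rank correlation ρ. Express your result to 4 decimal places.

Rank s: 4, 1, 5, 6, 2, 3, 7
Rank t: 4, 3, 7, 6, 5, 1, 2
d = rank(s) − rank(t): 0, -2, -2, 0, -3, 2, 5; Σd² = 46
ρ = 1 − 6Σd² / [n(n²−1)] = 1 − 6×46 / (7×48) = 1 − 276/336 ≈ 0.1786

0.1786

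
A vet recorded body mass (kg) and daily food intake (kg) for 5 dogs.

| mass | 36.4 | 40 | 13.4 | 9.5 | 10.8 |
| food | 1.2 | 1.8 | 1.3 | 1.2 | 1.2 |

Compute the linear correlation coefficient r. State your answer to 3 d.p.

0.639

n = 5, Σx = 110.1, Σy = 6.7, Σx² = 3311.41, Σy² = 9.25, Σxy = 157.46
nΣxy − ΣxΣy = 787.3 − 737.67 = 49.63
nΣx² − (Σx)² = 16557.05 − 12122.01 = 4435.04; nΣy² − (Σy)² = 46.25 − 44.89 = 1.36
r = 49.63 / √(4435.04 × 1.36) = 49.63 / 77.6637 ≈ 0.639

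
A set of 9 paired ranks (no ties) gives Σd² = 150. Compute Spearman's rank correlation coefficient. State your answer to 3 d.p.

-0.250

ρ = 1 − 6Σd² / [n(n²−1)] = 1 − 6×150 / (9×80)
  = 1 − 900/720 = 1 − 1.2500 ≈ -0.250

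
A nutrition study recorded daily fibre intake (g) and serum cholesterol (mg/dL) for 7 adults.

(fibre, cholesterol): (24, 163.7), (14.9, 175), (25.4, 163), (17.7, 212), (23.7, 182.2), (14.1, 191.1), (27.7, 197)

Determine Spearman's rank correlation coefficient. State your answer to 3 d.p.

Rank fibre: 5, 2, 6, 3, 4, 1, 7
Rank cholesterol: 2, 3, 1, 7, 4, 5, 6
d = rank(fibre) − rank(cholesterol): 3, -1, 5, -4, 0, -4, 1; Σd² = 68
ρ = 1 − 6Σd² / [n(n²−1)] = 1 − 6×68 / (7×48) = 1 − 408/336 ≈ -0.214

-0.214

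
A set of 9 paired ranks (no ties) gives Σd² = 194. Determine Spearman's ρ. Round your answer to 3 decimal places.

-0.617

ρ = 1 − 6Σd² / [n(n²−1)] = 1 − 6×194 / (9×80)
  = 1 − 1164/720 = 1 − 1.6167 ≈ -0.617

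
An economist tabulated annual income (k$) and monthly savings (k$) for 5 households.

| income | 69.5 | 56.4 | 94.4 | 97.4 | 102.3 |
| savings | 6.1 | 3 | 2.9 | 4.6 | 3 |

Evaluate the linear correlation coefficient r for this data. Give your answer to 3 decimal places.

n = 5, Σx = 420, Σy = 19.6, Σx² = 36874.62, Σy² = 84.78, Σxy = 1621.85
nΣxy − ΣxΣy = 8109.25 − 8232 = -122.75
nΣx² − (Σx)² = 184373.1 − 176400 = 7973.1; nΣy² − (Σy)² = 423.9 − 384.16 = 39.74
r = -122.75 / √(7973.1 × 39.74) = -122.75 / 562.8952 ≈ -0.218

-0.218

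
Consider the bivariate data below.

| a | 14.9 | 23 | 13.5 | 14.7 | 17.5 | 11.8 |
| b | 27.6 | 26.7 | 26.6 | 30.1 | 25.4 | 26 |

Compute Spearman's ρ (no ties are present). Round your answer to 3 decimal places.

Rank a: 4, 6, 2, 3, 5, 1
Rank b: 5, 4, 3, 6, 1, 2
d = rank(a) − rank(b): -1, 2, -1, -3, 4, -1; Σd² = 32
ρ = 1 − 6Σd² / [n(n²−1)] = 1 − 6×32 / (6×35) = 1 − 192/210 ≈ 0.086

0.086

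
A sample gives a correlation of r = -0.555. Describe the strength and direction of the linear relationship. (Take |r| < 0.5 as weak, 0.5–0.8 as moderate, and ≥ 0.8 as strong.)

r = -0.555 < 0 so the relationship is negative.
|r| = 0.555, which falls in the moderate range.

moderate negative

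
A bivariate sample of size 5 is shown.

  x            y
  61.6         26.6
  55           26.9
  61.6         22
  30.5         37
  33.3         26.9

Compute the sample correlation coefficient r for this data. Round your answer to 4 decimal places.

n = 5, Σx = 242, Σy = 139.4, Σx² = 12653.26, Σy² = 4007.78, Σxy = 6497.53
nΣxy − ΣxΣy = 32487.65 − 33734.8 = -1247.15
nΣx² − (Σx)² = 63266.3 − 58564 = 4702.3; nΣy² − (Σy)² = 20038.9 − 19432.36 = 606.54
r = -1247.15 / √(4702.3 × 606.54) = -1247.15 / 1688.8259 ≈ -0.7385

-0.7385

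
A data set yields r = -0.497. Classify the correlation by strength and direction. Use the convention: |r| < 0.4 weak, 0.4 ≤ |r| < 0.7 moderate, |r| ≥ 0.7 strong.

r = -0.497 < 0 so the relationship is negative.
|r| = 0.497, which falls in the moderate range.

moderate negative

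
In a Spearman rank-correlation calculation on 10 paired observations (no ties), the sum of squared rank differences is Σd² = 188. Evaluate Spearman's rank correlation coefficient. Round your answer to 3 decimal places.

ρ = 1 − 6Σd² / [n(n²−1)] = 1 − 6×188 / (10×99)
  = 1 − 1128/990 = 1 − 1.1394 ≈ -0.139

-0.139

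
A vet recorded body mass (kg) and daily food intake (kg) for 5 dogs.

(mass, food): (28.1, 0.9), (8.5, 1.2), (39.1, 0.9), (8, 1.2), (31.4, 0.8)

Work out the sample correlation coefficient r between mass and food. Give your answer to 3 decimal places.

-0.922

n = 5, Σx = 115.1, Σy = 5, Σx² = 3440.63, Σy² = 5.14, Σxy = 105.4
nΣxy − ΣxΣy = 527 − 575.5 = -48.5
nΣx² − (Σx)² = 17203.15 − 13248.01 = 3955.14; nΣy² − (Σy)² = 25.7 − 25 = 0.7
r = -48.5 / √(3955.14 × 0.7) = -48.5 / 52.6175 ≈ -0.922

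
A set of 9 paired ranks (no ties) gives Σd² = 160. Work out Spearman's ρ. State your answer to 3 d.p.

-0.333

ρ = 1 − 6Σd² / [n(n²−1)] = 1 − 6×160 / (9×80)
  = 1 − 960/720 = 1 − 1.3333 ≈ -0.333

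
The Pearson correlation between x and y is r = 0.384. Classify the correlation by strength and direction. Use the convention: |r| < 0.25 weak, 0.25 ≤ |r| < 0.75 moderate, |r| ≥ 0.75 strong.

r = 0.384 > 0 so the relationship is positive.
|r| = 0.384, which falls in the moderate range.

moderate positive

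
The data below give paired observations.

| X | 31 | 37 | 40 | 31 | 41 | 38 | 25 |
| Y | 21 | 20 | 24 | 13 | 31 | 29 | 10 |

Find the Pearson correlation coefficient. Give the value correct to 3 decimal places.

0.881

n = 7, ΣX = 243, ΣY = 148, ΣX² = 8641, ΣY² = 3488, ΣXY = 5377
nΣXY − ΣXΣY = 37639 − 35964 = 1675
nΣX² − (ΣX)² = 60487 − 59049 = 1438; nΣY² − (ΣY)² = 24416 − 21904 = 2512
r = 1675 / √(1438 × 2512) = 1675 / 1900.5936 ≈ 0.881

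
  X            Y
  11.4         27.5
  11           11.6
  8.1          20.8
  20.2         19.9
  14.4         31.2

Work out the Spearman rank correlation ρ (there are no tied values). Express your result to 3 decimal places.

0.200

Rank X: 3, 2, 1, 5, 4
Rank Y: 4, 1, 3, 2, 5
d = rank(X) − rank(Y): -1, 1, -2, 3, -1; Σd² = 16
ρ = 1 − 6Σd² / [n(n²−1)] = 1 − 6×16 / (5×24) = 1 − 96/120 ≈ 0.200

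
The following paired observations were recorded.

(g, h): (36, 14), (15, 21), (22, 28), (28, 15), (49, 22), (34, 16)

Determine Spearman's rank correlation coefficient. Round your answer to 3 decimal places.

-0.257

Rank g: 5, 1, 2, 3, 6, 4
Rank h: 1, 4, 6, 2, 5, 3
d = rank(g) − rank(h): 4, -3, -4, 1, 1, 1; Σd² = 44
ρ = 1 − 6Σd² / [n(n²−1)] = 1 − 6×44 / (6×35) = 1 − 264/210 ≈ -0.257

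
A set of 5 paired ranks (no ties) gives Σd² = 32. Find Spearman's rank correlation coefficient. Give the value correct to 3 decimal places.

-0.600

ρ = 1 − 6Σd² / [n(n²−1)] = 1 − 6×32 / (5×24)
  = 1 − 192/120 = 1 − 1.6000 ≈ -0.600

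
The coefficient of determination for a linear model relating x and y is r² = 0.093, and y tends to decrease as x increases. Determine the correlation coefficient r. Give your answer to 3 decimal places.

-0.305

|r| = √0.093 = 0.305
The association is negative, so r = −0.305.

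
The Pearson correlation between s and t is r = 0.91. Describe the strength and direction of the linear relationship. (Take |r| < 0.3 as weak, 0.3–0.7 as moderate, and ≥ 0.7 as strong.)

strong positive

r = 0.91 > 0 so the relationship is positive.
|r| = 0.91, which falls in the strong range.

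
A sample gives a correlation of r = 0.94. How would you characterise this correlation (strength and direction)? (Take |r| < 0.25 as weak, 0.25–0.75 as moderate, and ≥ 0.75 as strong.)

r = 0.94 > 0 so the relationship is positive.
|r| = 0.94, which falls in the strong range.

strong positive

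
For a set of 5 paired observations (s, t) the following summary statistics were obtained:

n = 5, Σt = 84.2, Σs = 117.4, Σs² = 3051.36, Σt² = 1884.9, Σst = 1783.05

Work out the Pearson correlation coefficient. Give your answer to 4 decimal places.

r = (nΣst − ΣsΣt) / √[(nΣs² − (Σs)²)(nΣt² − (Σt)²)]
Numerator: 5×1783.05 − 117.4×84.2 = -969.83
Denominator: √[(15256.8 − 13782.76)(9424.5 − 7089.64)] = √[1474.04 × 2334.86] = 1855.1757
r = -969.83 / 1855.1757 ≈ -0.5228

-0.5228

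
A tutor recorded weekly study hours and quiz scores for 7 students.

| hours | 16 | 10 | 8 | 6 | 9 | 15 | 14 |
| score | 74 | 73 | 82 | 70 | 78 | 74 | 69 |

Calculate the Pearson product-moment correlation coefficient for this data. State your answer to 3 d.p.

n = 7, Σx = 78, Σy = 520, Σx² = 958, Σy² = 38750, Σxy = 5768
nΣxy − ΣxΣy = 40376 − 40560 = -184
nΣx² − (Σx)² = 6706 − 6084 = 622; nΣy² − (Σy)² = 271250 − 270400 = 850
r = -184 / √(622 × 850) = -184 / 727.1176 ≈ -0.253

-0.253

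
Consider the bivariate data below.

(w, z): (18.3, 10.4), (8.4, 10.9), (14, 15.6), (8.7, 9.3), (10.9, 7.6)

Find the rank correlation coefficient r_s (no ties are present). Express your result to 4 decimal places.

0.1000

Rank w: 5, 1, 4, 2, 3
Rank z: 3, 4, 5, 2, 1
d = rank(w) − rank(z): 2, -3, -1, 0, 2; Σd² = 18
ρ = 1 − 6Σd² / [n(n²−1)] = 1 − 6×18 / (5×24) = 1 − 108/120 ≈ 0.1000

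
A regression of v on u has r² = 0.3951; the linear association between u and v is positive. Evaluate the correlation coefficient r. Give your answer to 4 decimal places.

|r| = √0.3951 = 0.6286
The association is positive, so r = 0.6286.

0.6286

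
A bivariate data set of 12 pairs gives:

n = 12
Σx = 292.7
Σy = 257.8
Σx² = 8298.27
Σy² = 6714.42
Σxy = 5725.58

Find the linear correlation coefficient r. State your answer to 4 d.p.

-0.4819

r = (nΣxy − ΣxΣy) / √[(nΣx² − (Σx)²)(nΣy² − (Σy)²)]
Numerator: 12×5725.58 − 292.7×257.8 = -6751.1
Denominator: √[(99579.24 − 85673.29)(80573.04 − 66460.84)] = √[13905.95 × 14112.2] = 14008.6954
r = -6751.1 / 14008.6954 ≈ -0.4819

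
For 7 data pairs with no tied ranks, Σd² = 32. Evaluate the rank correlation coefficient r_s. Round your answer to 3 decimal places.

0.429

ρ = 1 − 6Σd² / [n(n²−1)] = 1 − 6×32 / (7×48)
  = 1 − 192/336 = 1 − 0.5714 ≈ 0.429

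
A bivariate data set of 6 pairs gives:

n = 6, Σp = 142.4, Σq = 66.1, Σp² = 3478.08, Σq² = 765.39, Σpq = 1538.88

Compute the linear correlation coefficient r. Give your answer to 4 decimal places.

r = (nΣpq − ΣpΣq) / √[(nΣp² − (Σp)²)(nΣq² − (Σq)²)]
Numerator: 6×1538.88 − 142.4×66.1 = -179.36
Denominator: √[(20868.48 − 20277.76)(4592.34 − 4369.21)] = √[590.72 × 223.13] = 363.0528
r = -179.36 / 363.0528 ≈ -0.4940

-0.4940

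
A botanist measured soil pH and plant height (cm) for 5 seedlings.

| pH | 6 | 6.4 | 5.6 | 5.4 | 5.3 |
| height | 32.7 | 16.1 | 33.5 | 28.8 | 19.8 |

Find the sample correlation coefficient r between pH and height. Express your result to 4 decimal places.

n = 5, Σx = 28.7, Σy = 130.9, Σx² = 165.57, Σy² = 3672.23, Σxy = 747.3
nΣxy − ΣxΣy = 3736.5 − 3756.83 = -20.33
nΣx² − (Σx)² = 827.85 − 823.69 = 4.16; nΣy² − (Σy)² = 18361.15 − 17134.81 = 1226.34
r = -20.33 / √(4.16 × 1226.34) = -20.33 / 71.4253 ≈ -0.2846

-0.2846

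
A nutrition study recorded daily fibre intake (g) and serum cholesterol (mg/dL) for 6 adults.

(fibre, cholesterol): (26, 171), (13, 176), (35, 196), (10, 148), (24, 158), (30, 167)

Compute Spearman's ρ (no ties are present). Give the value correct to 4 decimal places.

0.6000

Rank fibre: 4, 2, 6, 1, 3, 5
Rank cholesterol: 4, 5, 6, 1, 2, 3
d = rank(fibre) − rank(cholesterol): 0, -3, 0, 0, 1, 2; Σd² = 14
ρ = 1 − 6Σd² / [n(n²−1)] = 1 − 6×14 / (6×35) = 1 − 84/210 ≈ 0.6000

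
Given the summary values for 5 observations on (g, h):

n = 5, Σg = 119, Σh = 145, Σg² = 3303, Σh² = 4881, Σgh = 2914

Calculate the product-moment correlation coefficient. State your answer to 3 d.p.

r = (nΣgh − ΣgΣh) / √[(nΣg² − (Σg)²)(nΣh² − (Σh)²)]
Numerator: 5×2914 − 119×145 = -2685
Denominator: √[(16515 − 14161)(24405 − 21025)] = √[2354 × 3380] = 2820.7304
r = -2685 / 2820.7304 ≈ -0.952

-0.952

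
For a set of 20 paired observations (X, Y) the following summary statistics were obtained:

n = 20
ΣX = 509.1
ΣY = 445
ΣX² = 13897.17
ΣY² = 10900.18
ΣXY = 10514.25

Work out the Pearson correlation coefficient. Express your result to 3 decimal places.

-0.840

r = (nΣXY − ΣXΣY) / √[(nΣX² − (ΣX)²)(nΣY² − (ΣY)²)]
Numerator: 20×10514.25 − 509.1×445 = -16264.5
Denominator: √[(277943.4 − 259182.81)(218003.6 − 198025)] = √[18760.59 × 19978.6] = 19360.0187
r = -16264.5 / 19360.0187 ≈ -0.840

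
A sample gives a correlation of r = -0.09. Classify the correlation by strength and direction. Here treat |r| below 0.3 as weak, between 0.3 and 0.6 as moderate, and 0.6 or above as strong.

r = -0.09 < 0 so the relationship is negative.
|r| = 0.09, which falls in the weak range.

weak negative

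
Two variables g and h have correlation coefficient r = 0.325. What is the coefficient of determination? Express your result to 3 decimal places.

r² = (0.325)² = 0.106

0.106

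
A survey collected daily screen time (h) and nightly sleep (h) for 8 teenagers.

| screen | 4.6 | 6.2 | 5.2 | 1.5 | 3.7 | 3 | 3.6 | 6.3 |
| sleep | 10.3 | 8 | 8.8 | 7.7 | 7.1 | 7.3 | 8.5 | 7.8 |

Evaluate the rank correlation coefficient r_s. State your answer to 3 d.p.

Rank screen: 5, 7, 6, 1, 4, 2, 3, 8
Rank sleep: 8, 5, 7, 3, 1, 2, 6, 4
d = rank(screen) − rank(sleep): -3, 2, -1, -2, 3, 0, -3, 4; Σd² = 52
ρ = 1 − 6Σd² / [n(n²−1)] = 1 − 6×52 / (8×63) = 1 − 312/504 ≈ 0.381

0.381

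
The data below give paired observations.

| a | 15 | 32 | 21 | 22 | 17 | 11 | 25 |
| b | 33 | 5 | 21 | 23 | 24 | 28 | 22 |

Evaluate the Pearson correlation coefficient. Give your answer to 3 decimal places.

n = 7, Σa = 143, Σb = 156, Σa² = 3209, Σb² = 3928, Σab = 2868
nΣab − ΣaΣb = 20076 − 22308 = -2232
nΣa² − (Σa)² = 22463 − 20449 = 2014; nΣb² − (Σb)² = 27496 − 24336 = 3160
r = -2232 / √(2014 × 3160) = -2232 / 2522.7445 ≈ -0.885

-0.885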